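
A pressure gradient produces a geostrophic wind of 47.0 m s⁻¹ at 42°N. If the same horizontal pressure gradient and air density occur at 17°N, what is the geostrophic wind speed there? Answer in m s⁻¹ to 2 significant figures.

110 m s⁻¹

With the same pressure gradient and density, V_g ∝ 1/f ∝ 1/sin φ.
V₂ = V₁ · sin φ₁ / sin φ₂ = 47.0 × sin 42° / sin 17°
V₂ = 47.0 × 0.6691/0.2924 = 110 m s⁻¹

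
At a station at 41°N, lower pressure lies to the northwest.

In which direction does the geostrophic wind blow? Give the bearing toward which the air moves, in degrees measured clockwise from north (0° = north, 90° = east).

The pressure-gradient force points toward the northwest (bearing 315°).
Geostrophic balance: in the Northern Hemisphere the Coriolis force deflects motion to the right, so the geostrophic wind blows 90° to the right of the pressure-gradient force (low pressure on the left).
Rotating 315° by 90° clockwise gives 045° — the wind blows toward the northeast.

045°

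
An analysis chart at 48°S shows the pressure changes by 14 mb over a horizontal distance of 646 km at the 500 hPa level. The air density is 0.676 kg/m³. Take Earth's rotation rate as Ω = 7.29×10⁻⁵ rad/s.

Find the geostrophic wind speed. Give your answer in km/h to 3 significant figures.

Coriolis parameter at 48°S:
f = 2Ω sin φ = 2 × 7.29×10⁻⁵ × sin 48° = 1.08×10⁻⁴ s⁻¹
Pressure gradient: |∂P/∂n| = 1400 Pa / 646000 m = 2.17×10⁻³ Pa/m
Geostrophic balance (pressure-gradient force = Coriolis force):
V_g = (1/(fρ)) |∂P/∂n| = 2.17×10⁻³ / (1.08×10⁻⁴ × 0.676) = 29.6 m/s
Converting: 29.6 m/s × 3.6 = 107 km/h

107 km/h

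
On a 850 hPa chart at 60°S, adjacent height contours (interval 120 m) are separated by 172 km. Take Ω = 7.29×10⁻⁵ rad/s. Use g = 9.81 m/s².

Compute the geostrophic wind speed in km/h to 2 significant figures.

Coriolis parameter at 60°S:
f = 2Ω sin φ = 2 × 7.29×10⁻⁵ × sin 60° = 1.26×10⁻⁴ s⁻¹
Height gradient: |∂Z/∂n| = 120 m / 172000 m = 6.98×10⁻⁴
On a pressure surface, geostrophic balance gives V_g = (g/f)|∂Z/∂n|:
V_g = 9.81 × 6.98×10⁻⁴ / 1.26×10⁻⁴ = 54.2 m/s
Converting: 54.2 m/s × 3.6 = 200 km/h

200 km/h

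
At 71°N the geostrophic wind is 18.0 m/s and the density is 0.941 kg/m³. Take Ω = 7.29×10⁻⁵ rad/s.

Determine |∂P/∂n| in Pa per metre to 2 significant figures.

Coriolis parameter at 71°N:
f = 2Ω sin φ = 2 × 7.29×10⁻⁵ × sin 71° = 1.38×10⁻⁴ s⁻¹
Geostrophic balance rearranged: |∂P/∂n| = f ρ V_g
|∂P/∂n| = 1.38×10⁻⁴ × 0.941 × 18.0 = 2.34×10⁻³ Pa/m

2.3×10⁻³ Pa/m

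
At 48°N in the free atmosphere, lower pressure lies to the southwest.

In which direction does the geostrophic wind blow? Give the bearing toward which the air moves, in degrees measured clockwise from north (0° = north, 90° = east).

The pressure-gradient force points toward the southwest (bearing 225°).
Geostrophic balance: in the Northern Hemisphere the Coriolis force deflects motion to the right, so the geostrophic wind blows 90° to the right of the pressure-gradient force (low pressure on the left).
Rotating 225° by 90° clockwise gives 315° — the wind blows toward the northwest.

315°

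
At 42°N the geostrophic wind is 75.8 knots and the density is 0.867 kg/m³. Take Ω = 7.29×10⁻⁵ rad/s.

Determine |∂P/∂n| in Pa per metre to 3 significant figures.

Coriolis parameter at 42°N:
f = 2Ω sin φ = 2 × 7.29×10⁻⁵ × sin 42° = 9.76×10⁻⁵ s⁻¹
Wind speed in SI: 75.8 knots = 39.0 m/s
Geostrophic balance rearranged: |∂P/∂n| = f ρ V_g
|∂P/∂n| = 9.76×10⁻⁵ × 0.867 × 39.0 = 3.30×10⁻³ Pa/m

3.30×10⁻³ Pa/m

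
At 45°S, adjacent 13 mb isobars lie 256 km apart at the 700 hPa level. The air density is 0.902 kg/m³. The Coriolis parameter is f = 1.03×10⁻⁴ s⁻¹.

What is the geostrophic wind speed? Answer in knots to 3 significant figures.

Pressure gradient: |∂P/∂n| = 1300 Pa / 256000 m = 5.08×10⁻³ Pa/m
Geostrophic balance (pressure-gradient force = Coriolis force):
V_g = (1/(fρ)) |∂P/∂n| = 5.08×10⁻³ / (1.03×10⁻⁴ × 0.902) = 54.7 m/s
Converting: 54.7 m/s × 1.944 = 106 knots

106 knots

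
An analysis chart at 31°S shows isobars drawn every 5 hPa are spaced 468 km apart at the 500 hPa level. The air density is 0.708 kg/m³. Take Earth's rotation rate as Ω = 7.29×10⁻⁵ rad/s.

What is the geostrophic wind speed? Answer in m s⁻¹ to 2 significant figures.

Coriolis parameter at 31°S:
f = 2Ω sin φ = 2 × 7.29×10⁻⁵ × sin 31° = 7.51×10⁻⁵ s⁻¹
Pressure gradient: |∂P/∂n| = 500 Pa / 468000 m = 1.07×10⁻³ Pa/m
Geostrophic balance (pressure-gradient force = Coriolis force):
V_g = (1/(fρ)) |∂P/∂n| = 1.07×10⁻³ / (7.51×10⁻⁵ × 0.708) = 20.1 m/s

20 m s⁻¹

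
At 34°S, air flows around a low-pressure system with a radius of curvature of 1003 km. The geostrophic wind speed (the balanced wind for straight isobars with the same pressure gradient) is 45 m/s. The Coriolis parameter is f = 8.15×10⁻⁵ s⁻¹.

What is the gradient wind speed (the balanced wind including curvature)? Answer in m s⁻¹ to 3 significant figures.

Around a low, centrifugal force acts outward with Coriolis, so pressure-gradient force balances both:
(1/ρ)|∂P/∂n| = fV + V²/R  →  V² + fR·V − fR·V_g = 0
With fR = 8.15×10⁻⁵ × 1003×10³ m = 81.7 m/s:
V = [−fR + √((fR)² + 4 fR V_g)]/2 = [−81.7 + √(81.7² + 4×81.7×45)]/2 = 32.3 m/s
Subgeostrophic (V < V_g = 45 m/s), as expected around a low.

32.3 m s⁻¹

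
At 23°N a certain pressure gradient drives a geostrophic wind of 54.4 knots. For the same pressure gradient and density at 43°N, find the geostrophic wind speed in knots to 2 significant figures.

With the same pressure gradient and density, V_g ∝ 1/f ∝ 1/sin φ.
V₂ = V₁ · sin φ₁ / sin φ₂ = 54.4 × sin 23° / sin 43°
V₂ = 54.4 × 0.3907/0.6820 = 31 knots

31 knots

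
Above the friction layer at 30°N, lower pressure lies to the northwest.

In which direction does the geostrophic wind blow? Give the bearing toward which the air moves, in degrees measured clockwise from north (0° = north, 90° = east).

045°

The pressure-gradient force points toward the northwest (bearing 315°).
Geostrophic balance: in the Northern Hemisphere the Coriolis force deflects motion to the right, so the geostrophic wind blows 90° to the right of the pressure-gradient force (low pressure on the left).
Rotating 315° by 90° clockwise gives 045° — the wind blows toward the northeast.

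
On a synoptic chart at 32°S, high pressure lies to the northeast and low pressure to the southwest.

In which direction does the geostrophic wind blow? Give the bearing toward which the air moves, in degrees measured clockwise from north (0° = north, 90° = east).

The pressure-gradient force points toward the southwest (bearing 225°).
Geostrophic balance: in the Southern Hemisphere the Coriolis force deflects motion to the left, so the geostrophic wind blows 90° to the left of the pressure-gradient force (low pressure on the right).
Rotating 225° by 90° counterclockwise gives 135° — the wind blows toward the southeast.

135°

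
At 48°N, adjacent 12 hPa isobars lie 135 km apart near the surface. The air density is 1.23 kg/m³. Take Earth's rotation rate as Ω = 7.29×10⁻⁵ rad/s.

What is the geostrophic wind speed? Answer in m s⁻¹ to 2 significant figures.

Coriolis parameter at 48°N:
f = 2Ω sin φ = 2 × 7.29×10⁻⁵ × sin 48° = 1.08×10⁻⁴ s⁻¹
Pressure gradient: |∂P/∂n| = 1200 Pa / 135000 m = 8.89×10⁻³ Pa/m
Geostrophic balance (pressure-gradient force = Coriolis force):
V_g = (1/(fρ)) |∂P/∂n| = 8.89×10⁻³ / (1.08×10⁻⁴ × 1.23) = 66.7 m/s

67 m s⁻¹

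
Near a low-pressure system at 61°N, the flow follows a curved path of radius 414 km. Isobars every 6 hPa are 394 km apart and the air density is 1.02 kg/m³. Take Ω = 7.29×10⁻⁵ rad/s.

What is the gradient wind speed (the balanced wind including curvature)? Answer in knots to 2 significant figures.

Coriolis parameter at 61°N:
f = 2Ω sin φ = 2 × 7.29×10⁻⁵ × sin 61° = 1.28×10⁻⁴ s⁻¹
Pressure gradient: |∂P/∂n| = 600 Pa / 394000 m = 1.52×10⁻³ Pa/m
Geostrophic speed: V_g = |∂P/∂n|/(fρ) = 1.52×10⁻³/(1.28×10⁻⁴ × 1.02) = 11.7 m/s
Around a low, centrifugal force acts outward with Coriolis, so pressure-gradient force balances both:
(1/ρ)|∂P/∂n| = fV + V²/R  →  V² + fR·V − fR·V_g = 0
With fR = 1.28×10⁻⁴ × 414×10³ m = 52.8 m/s:
V = [−fR + √((fR)² + 4 fR V_g)]/2 = [−52.8 + √(52.8² + 4×52.8×11.7)]/2 = 9.86 m/s
Subgeostrophic (V < V_g = 11.7 m/s), as expected around a low.
Converting: 9.86 m/s × 1.944 = 19 knots

19 knots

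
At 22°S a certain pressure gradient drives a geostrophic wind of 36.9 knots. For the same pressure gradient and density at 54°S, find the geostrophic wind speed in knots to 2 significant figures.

17 knots

With the same pressure gradient and density, V_g ∝ 1/f ∝ 1/sin φ.
V₂ = V₁ · sin φ₁ / sin φ₂ = 36.9 × sin 22° / sin 54°
V₂ = 36.9 × 0.3746/0.8090 = 17 knots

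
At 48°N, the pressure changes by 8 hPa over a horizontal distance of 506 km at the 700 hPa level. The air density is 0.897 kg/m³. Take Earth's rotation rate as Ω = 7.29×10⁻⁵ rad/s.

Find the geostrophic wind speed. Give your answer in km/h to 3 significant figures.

Coriolis parameter at 48°N:
f = 2Ω sin φ = 2 × 7.29×10⁻⁵ × sin 48° = 1.08×10⁻⁴ s⁻¹
Pressure gradient: |∂P/∂n| = 800 Pa / 506000 m = 1.58×10⁻³ Pa/m
Geostrophic balance (pressure-gradient force = Coriolis force):
V_g = (1/(fρ)) |∂P/∂n| = 1.58×10⁻³ / (1.08×10⁻⁴ × 0.897) = 16.3 m/s
Converting: 16.3 m/s × 3.6 = 58.6 km/h

58.6 km/h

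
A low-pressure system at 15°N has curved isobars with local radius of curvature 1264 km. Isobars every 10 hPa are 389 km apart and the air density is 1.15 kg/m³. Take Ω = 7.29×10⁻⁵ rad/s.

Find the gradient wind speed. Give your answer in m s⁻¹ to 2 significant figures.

34 m s⁻¹

Coriolis parameter at 15°N:
f = 2Ω sin φ = 2 × 7.29×10⁻⁵ × sin 15° = 3.77×10⁻⁵ s⁻¹
Pressure gradient: |∂P/∂n| = 1000 Pa / 389000 m = 2.57×10⁻³ Pa/m
Geostrophic speed: V_g = |∂P/∂n|/(fρ) = 2.57×10⁻³/(3.77×10⁻⁵ × 1.15) = 59.2 m/s
Around a low, centrifugal force acts outward with Coriolis, so pressure-gradient force balances both:
(1/ρ)|∂P/∂n| = fV + V²/R  →  V² + fR·V − fR·V_g = 0
With fR = 3.77×10⁻⁵ × 1264×10³ m = 47.7 m/s:
V = [−fR + √((fR)² + 4 fR V_g)]/2 = [−47.7 + √(47.7² + 4×47.7×59.2)]/2 = 34.4 m/s
Subgeostrophic (V < V_g = 59.2 m/s), as expected around a low.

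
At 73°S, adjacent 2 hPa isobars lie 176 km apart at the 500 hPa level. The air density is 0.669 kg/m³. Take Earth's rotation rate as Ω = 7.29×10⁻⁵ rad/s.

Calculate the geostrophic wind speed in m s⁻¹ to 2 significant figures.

Coriolis parameter at 73°S:
f = 2Ω sin φ = 2 × 7.29×10⁻⁵ × sin 73° = 1.39×10⁻⁴ s⁻¹
Pressure gradient: |∂P/∂n| = 200 Pa / 176000 m = 1.14×10⁻³ Pa/m
Geostrophic balance (pressure-gradient force = Coriolis force):
V_g = (1/(fρ)) |∂P/∂n| = 1.14×10⁻³ / (1.39×10⁻⁴ × 0.669) = 12.2 m/s

12 m s⁻¹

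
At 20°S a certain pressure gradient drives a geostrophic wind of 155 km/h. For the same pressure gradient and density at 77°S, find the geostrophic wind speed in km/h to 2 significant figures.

54 km/h

With the same pressure gradient and density, V_g ∝ 1/f ∝ 1/sin φ.
V₂ = V₁ · sin φ₁ / sin φ₂ = 155 × sin 20° / sin 77°
V₂ = 155 × 0.3420/0.9744 = 54 km/h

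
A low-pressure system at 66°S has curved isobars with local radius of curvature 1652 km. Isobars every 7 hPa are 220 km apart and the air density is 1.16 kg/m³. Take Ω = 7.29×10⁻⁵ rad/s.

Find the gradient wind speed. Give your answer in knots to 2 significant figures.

37 knots

Coriolis parameter at 66°S:
f = 2Ω sin φ = 2 × 7.29×10⁻⁵ × sin 66° = 1.33×10⁻⁴ s⁻¹
Pressure gradient: |∂P/∂n| = 700 Pa / 220000 m = 3.18×10⁻³ Pa/m
Geostrophic speed: V_g = |∂P/∂n|/(fρ) = 3.18×10⁻³/(1.33×10⁻⁴ × 1.16) = 20.6 m/s
Around a low, centrifugal force acts outward with Coriolis, so pressure-gradient force balances both:
(1/ρ)|∂P/∂n| = fV + V²/R  →  V² + fR·V − fR·V_g = 0
With fR = 1.33×10⁻⁴ × 1652×10³ m = 220 m/s:
V = [−fR + √((fR)² + 4 fR V_g)]/2 = [−220 + √(220² + 4×220×20.6)]/2 = 19 m/s
Subgeostrophic (V < V_g = 20.6 m/s), as expected around a low.
Converting: 19 m/s × 1.944 = 37 knots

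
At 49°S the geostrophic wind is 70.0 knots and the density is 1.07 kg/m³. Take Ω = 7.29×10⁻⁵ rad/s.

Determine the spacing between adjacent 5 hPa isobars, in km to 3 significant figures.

Coriolis parameter at 49°S:
f = 2Ω sin φ = 2 × 7.29×10⁻⁵ × sin 49° = 1.10×10⁻⁴ s⁻¹
Wind speed in SI: 70.0 knots = 36.0 m/s
Geostrophic balance rearranged: |∂P/∂n| = f ρ V_g
|∂P/∂n| = 1.10×10⁻⁴ × 1.07 × 36.0 = 4.24×10⁻³ Pa/m
Isobar spacing: Δn = ΔP/|∂P/∂n| = 500 Pa / 4.24×10⁻³ Pa/m = 117927 m ≈ 118 km

118 km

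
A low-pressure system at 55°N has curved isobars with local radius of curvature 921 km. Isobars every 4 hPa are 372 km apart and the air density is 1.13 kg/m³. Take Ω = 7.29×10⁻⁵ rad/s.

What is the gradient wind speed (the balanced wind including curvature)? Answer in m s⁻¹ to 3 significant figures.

7.46 m s⁻¹

Coriolis parameter at 55°N:
f = 2Ω sin φ = 2 × 7.29×10⁻⁵ × sin 55° = 1.19×10⁻⁴ s⁻¹
Pressure gradient: |∂P/∂n| = 400 Pa / 372000 m = 1.08×10⁻³ Pa/m
Geostrophic speed: V_g = |∂P/∂n|/(fρ) = 1.08×10⁻³/(1.19×10⁻⁴ × 1.13) = 7.97 m/s
Around a low, centrifugal force acts outward with Coriolis, so pressure-gradient force balances both:
(1/ρ)|∂P/∂n| = fV + V²/R  →  V² + fR·V − fR·V_g = 0
With fR = 1.19×10⁻⁴ × 921×10³ m = 110 m/s:
V = [−fR + √((fR)² + 4 fR V_g)]/2 = [−110 + √(110² + 4×110×7.97)]/2 = 7.46 m/s
Subgeostrophic (V < V_g = 7.97 m/s), as expected around a low.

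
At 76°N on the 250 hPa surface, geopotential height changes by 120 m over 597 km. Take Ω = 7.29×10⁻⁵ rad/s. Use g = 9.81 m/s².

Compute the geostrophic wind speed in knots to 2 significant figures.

Coriolis parameter at 76°N:
f = 2Ω sin φ = 2 × 7.29×10⁻⁵ × sin 76° = 1.41×10⁻⁴ s⁻¹
Height gradient: |∂Z/∂n| = 120 m / 597000 m = 2.01×10⁻⁴
On a pressure surface, geostrophic balance gives V_g = (g/f)|∂Z/∂n|:
V_g = 9.81 × 2.01×10⁻⁴ / 1.41×10⁻⁴ = 13.9 m/s
Converting: 13.9 m/s × 1.944 = 27 knots

27 knots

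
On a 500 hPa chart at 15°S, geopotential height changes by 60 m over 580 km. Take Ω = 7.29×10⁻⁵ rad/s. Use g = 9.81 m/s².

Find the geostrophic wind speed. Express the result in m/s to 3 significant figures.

Coriolis parameter at 15°S:
f = 2Ω sin φ = 2 × 7.29×10⁻⁵ × sin 15° = 3.77×10⁻⁵ s⁻¹
Height gradient: |∂Z/∂n| = 60 m / 580000 m = 1.03×10⁻⁴
On a pressure surface, geostrophic balance gives V_g = (g/f)|∂Z/∂n|:
V_g = 9.81 × 1.03×10⁻⁴ / 3.77×10⁻⁵ = 26.9 m/s

26.9 m/s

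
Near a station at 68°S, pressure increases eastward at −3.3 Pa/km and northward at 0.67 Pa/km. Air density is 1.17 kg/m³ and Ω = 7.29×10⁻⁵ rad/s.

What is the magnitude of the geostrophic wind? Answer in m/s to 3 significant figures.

21.3 m/s

Coriolis parameter at 68°S:
f = 2Ω sin φ = 2 × 7.29×10⁻⁵ × sin 68° = 1.35×10⁻⁴ s⁻¹
In the Southern Hemisphere f is negative: f = −1.35×10⁻⁴ s⁻¹.
Component geostrophic relations (x east, y north):
u_g = −(1/(fρ)) ∂P/∂y,  v_g = (1/(fρ)) ∂P/∂x
u_g = −(0.67×10⁻³)/(−1.35×10⁻⁴ × 1.17) = 4.24 m/s;  v_g = (−3.3×10⁻³)/(−1.35×10⁻⁴ × 1.17) = 20.9 m/s
|V_g| = √(u_g² + v_g²) = 21.3 m/s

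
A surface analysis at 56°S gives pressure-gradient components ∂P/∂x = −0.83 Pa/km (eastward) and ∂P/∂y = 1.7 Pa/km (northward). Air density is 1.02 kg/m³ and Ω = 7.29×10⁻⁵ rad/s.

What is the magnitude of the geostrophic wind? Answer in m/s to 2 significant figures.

Coriolis parameter at 56°S:
f = 2Ω sin φ = 2 × 7.29×10⁻⁵ × sin 56° = 1.21×10⁻⁴ s⁻¹
In the Southern Hemisphere f is negative: f = −1.21×10⁻⁴ s⁻¹.
Component geostrophic relations (x east, y north):
u_g = −(1/(fρ)) ∂P/∂y,  v_g = (1/(fρ)) ∂P/∂x
u_g = −(1.7×10⁻³)/(−1.21×10⁻⁴ × 1.02) = 13.8 m/s;  v_g = (−0.83×10⁻³)/(−1.21×10⁻⁴ × 1.02) = 6.73 m/s
|V_g| = √(u_g² + v_g²) = 15.3 m/s

15 m/s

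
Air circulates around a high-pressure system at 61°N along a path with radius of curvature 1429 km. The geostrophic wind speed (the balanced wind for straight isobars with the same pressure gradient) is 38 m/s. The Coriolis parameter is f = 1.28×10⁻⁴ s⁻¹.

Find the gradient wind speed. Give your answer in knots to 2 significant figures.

Around a high, pressure-gradient force acts outward with centrifugal, so Coriolis balances both:
fV = (1/ρ)|∂P/∂n| + V²/R  →  V² − fR·V + fR·V_g = 0
With fR = 1.28×10⁻⁴ × 1429×10³ m = 183 m/s:
V = [fR − √((fR)² − 4 fR V_g)]/2 = [183 − √(183² − 4×183×38)]/2 = 53.9 m/s
Supergeostrophic (V > V_g = 38 m/s), as expected around a high.
Converting: 53.9 m/s × 1.944 = 100 knots

100 knots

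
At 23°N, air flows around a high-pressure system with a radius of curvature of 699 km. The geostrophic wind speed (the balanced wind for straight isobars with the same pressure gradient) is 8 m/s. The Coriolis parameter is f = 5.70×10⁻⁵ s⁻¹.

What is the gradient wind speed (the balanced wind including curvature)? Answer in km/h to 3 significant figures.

39.9 km/h

Around a high, pressure-gradient force acts outward with centrifugal, so Coriolis balances both:
fV = (1/ρ)|∂P/∂n| + V²/R  →  V² − fR·V + fR·V_g = 0
With fR = 5.70×10⁻⁵ × 699×10³ m = 39.8 m/s:
V = [fR − √((fR)² − 4 fR V_g)]/2 = [39.8 − √(39.8² − 4×39.8×8)]/2 = 11.1 m/s
Supergeostrophic (V > V_g = 8 m/s), as expected around a high.
Converting: 11.1 m/s × 3.6 = 39.9 km/h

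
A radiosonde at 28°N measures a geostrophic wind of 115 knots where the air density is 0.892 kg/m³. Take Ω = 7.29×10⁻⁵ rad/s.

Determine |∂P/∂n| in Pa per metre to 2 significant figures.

3.6×10⁻³ Pa/m

Coriolis parameter at 28°N:
f = 2Ω sin φ = 2 × 7.29×10⁻⁵ × sin 28° = 6.84×10⁻⁵ s⁻¹
Wind speed in SI: 115 knots = 59.2 m/s
Geostrophic balance rearranged: |∂P/∂n| = f ρ V_g
|∂P/∂n| = 6.84×10⁻⁵ × 0.892 × 59.2 = 3.61×10⁻³ Pa/m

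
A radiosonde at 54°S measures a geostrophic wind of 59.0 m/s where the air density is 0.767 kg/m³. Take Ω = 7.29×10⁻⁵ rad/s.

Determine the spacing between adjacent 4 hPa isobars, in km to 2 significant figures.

Coriolis parameter at 54°S:
f = 2Ω sin φ = 2 × 7.29×10⁻⁵ × sin 54° = 1.18×10⁻⁴ s⁻¹
Geostrophic balance rearranged: |∂P/∂n| = f ρ V_g
|∂P/∂n| = 1.18×10⁻⁴ × 0.767 × 59.0 = 5.34×10⁻³ Pa/m
Isobar spacing: Δn = ΔP/|∂P/∂n| = 400 Pa / 5.34×10⁻³ Pa/m = 74937 m ≈ 75 km

75 km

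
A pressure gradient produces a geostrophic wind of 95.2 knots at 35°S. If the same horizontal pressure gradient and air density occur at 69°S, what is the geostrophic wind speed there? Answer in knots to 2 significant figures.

58 knots

With the same pressure gradient and density, V_g ∝ 1/f ∝ 1/sin φ.
V₂ = V₁ · sin φ₁ / sin φ₂ = 95.2 × sin 35° / sin 69°
V₂ = 95.2 × 0.5736/0.9336 = 58 knots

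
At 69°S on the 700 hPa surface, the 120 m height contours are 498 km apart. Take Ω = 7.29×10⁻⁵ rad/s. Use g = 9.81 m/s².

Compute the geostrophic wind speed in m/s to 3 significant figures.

17.4 m/s

Coriolis parameter at 69°S:
f = 2Ω sin φ = 2 × 7.29×10⁻⁵ × sin 69° = 1.36×10⁻⁴ s⁻¹
Height gradient: |∂Z/∂n| = 120 m / 498000 m = 2.41×10⁻⁴
On a pressure surface, geostrophic balance gives V_g = (g/f)|∂Z/∂n|:
V_g = 9.81 × 2.41×10⁻⁴ / 1.36×10⁻⁴ = 17.4 m/s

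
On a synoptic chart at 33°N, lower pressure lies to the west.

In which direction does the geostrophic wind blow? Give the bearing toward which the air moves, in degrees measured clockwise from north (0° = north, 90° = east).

000°

The pressure-gradient force points toward the west (bearing 270°).
Geostrophic balance: in the Northern Hemisphere the Coriolis force deflects motion to the right, so the geostrophic wind blows 90° to the right of the pressure-gradient force (low pressure on the left).
Rotating 270° by 90° clockwise gives 000° — the wind blows toward the north.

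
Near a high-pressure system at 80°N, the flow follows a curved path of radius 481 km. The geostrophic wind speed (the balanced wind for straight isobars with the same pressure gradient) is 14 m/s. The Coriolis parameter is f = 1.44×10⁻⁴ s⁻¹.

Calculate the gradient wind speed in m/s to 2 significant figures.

19 m/s

Around a high, pressure-gradient force acts outward with centrifugal, so Coriolis balances both:
fV = (1/ρ)|∂P/∂n| + V²/R  →  V² − fR·V + fR·V_g = 0
With fR = 1.44×10⁻⁴ × 481×10³ m = 69.3 m/s:
V = [fR − √((fR)² − 4 fR V_g)]/2 = [69.3 − √(69.3² − 4×69.3×14)]/2 = 19.5 m/s
Supergeostrophic (V > V_g = 14 m/s), as expected around a high.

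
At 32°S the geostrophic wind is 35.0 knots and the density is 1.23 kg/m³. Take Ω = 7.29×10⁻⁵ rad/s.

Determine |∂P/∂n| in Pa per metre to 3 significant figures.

Coriolis parameter at 32°S:
f = 2Ω sin φ = 2 × 7.29×10⁻⁵ × sin 32° = 7.73×10⁻⁵ s⁻¹
Wind speed in SI: 35.0 knots = 18.0 m/s
Geostrophic balance rearranged: |∂P/∂n| = f ρ V_g
|∂P/∂n| = 7.73×10⁻⁵ × 1.23 × 18.0 = 1.71×10⁻³ Pa/m

1.71×10⁻³ Pa/m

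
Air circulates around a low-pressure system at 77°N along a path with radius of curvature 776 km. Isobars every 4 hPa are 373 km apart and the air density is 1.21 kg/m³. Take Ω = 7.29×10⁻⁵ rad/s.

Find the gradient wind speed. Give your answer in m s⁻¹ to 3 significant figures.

Coriolis parameter at 77°N:
f = 2Ω sin φ = 2 × 7.29×10⁻⁵ × sin 77° = 1.42×10⁻⁴ s⁻¹
Pressure gradient: |∂P/∂n| = 400 Pa / 373000 m = 1.07×10⁻³ Pa/m
Geostrophic speed: V_g = |∂P/∂n|/(fρ) = 1.07×10⁻³/(1.42×10⁻⁴ × 1.21) = 6.24 m/s
Around a low, centrifugal force acts outward with Coriolis, so pressure-gradient force balances both:
(1/ρ)|∂P/∂n| = fV + V²/R  →  V² + fR·V − fR·V_g = 0
With fR = 1.42×10⁻⁴ × 776×10³ m = 110 m/s:
V = [−fR + √((fR)² + 4 fR V_g)]/2 = [−110 + √(110² + 4×110×6.24)]/2 = 5.92 m/s
Subgeostrophic (V < V_g = 6.24 m/s), as expected around a low.

5.92 m s⁻¹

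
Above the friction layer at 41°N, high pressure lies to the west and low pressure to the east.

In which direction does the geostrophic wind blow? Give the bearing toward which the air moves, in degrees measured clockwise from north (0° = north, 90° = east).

180°

The pressure-gradient force points toward the east (bearing 090°).
Geostrophic balance: in the Northern Hemisphere the Coriolis force deflects motion to the right, so the geostrophic wind blows 90° to the right of the pressure-gradient force (low pressure on the left).
Rotating 090° by 90° clockwise gives 180° — the wind blows toward the south.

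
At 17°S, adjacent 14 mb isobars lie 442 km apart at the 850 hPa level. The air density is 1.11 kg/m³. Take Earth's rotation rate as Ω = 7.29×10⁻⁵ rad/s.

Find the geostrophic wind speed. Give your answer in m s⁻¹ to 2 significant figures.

67 m s⁻¹

Coriolis parameter at 17°S:
f = 2Ω sin φ = 2 × 7.29×10⁻⁵ × sin 17° = 4.26×10⁻⁵ s⁻¹
Pressure gradient: |∂P/∂n| = 1400 Pa / 442000 m = 3.17×10⁻³ Pa/m
Geostrophic balance (pressure-gradient force = Coriolis force):
V_g = (1/(fρ)) |∂P/∂n| = 3.17×10⁻³ / (4.26×10⁻⁵ × 1.11) = 66.9 m/s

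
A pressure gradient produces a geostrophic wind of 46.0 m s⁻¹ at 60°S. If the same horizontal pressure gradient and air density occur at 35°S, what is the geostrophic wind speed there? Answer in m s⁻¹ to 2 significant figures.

69 m s⁻¹

With the same pressure gradient and density, V_g ∝ 1/f ∝ 1/sin φ.
V₂ = V₁ · sin φ₁ / sin φ₂ = 46.0 × sin 60° / sin 35°
V₂ = 46.0 × 0.8660/0.5736 = 69 m s⁻¹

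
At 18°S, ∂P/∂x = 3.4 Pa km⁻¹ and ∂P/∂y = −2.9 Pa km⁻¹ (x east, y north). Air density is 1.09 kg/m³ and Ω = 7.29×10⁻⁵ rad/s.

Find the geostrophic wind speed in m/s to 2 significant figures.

Coriolis parameter at 18°S:
f = 2Ω sin φ = 2 × 7.29×10⁻⁵ × sin 18° = 4.51×10⁻⁵ s⁻¹
In the Southern Hemisphere f is negative: f = −4.51×10⁻⁵ s⁻¹.
Component geostrophic relations (x east, y north):
u_g = −(1/(fρ)) ∂P/∂y,  v_g = (1/(fρ)) ∂P/∂x
u_g = −(−2.9×10⁻³)/(−4.51×10⁻⁵ × 1.09) = −59.1 m/s;  v_g = (3.4×10⁻³)/(−4.51×10⁻⁵ × 1.09) = −69.2 m/s
|V_g| = √(u_g² + v_g²) = 91.0 m/s

91 m/s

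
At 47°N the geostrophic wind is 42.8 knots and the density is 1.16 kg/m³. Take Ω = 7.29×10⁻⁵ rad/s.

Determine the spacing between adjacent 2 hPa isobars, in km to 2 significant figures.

73 km

Coriolis parameter at 47°N:
f = 2Ω sin φ = 2 × 7.29×10⁻⁵ × sin 47° = 1.07×10⁻⁴ s⁻¹
Wind speed in SI: 42.8 knots = 22.0 m/s
Geostrophic balance rearranged: |∂P/∂n| = f ρ V_g
|∂P/∂n| = 1.07×10⁻⁴ × 1.16 × 22.0 = 2.72×10⁻³ Pa/m
Isobar spacing: Δn = ΔP/|∂P/∂n| = 200 Pa / 2.72×10⁻³ Pa/m = 73435 m ≈ 73 km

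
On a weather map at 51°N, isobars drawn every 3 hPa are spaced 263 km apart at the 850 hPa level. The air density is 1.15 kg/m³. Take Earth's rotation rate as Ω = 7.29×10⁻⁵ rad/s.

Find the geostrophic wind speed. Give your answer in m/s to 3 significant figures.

8.75 m/s

Coriolis parameter at 51°N:
f = 2Ω sin φ = 2 × 7.29×10⁻⁵ × sin 51° = 1.13×10⁻⁴ s⁻¹
Pressure gradient: |∂P/∂n| = 300 Pa / 263000 m = 1.14×10⁻³ Pa/m
Geostrophic balance (pressure-gradient force = Coriolis force):
V_g = (1/(fρ)) |∂P/∂n| = 1.14×10⁻³ / (1.13×10⁻⁴ × 1.15) = 8.75 m/s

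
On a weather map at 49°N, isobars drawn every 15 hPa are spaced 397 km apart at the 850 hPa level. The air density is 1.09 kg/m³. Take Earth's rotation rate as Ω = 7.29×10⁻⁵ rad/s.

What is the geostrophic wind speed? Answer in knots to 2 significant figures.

Coriolis parameter at 49°N:
f = 2Ω sin φ = 2 × 7.29×10⁻⁵ × sin 49° = 1.10×10⁻⁴ s⁻¹
Pressure gradient: |∂P/∂n| = 1500 Pa / 397000 m = 3.78×10⁻³ Pa/m
Geostrophic balance (pressure-gradient force = Coriolis force):
V_g = (1/(fρ)) |∂P/∂n| = 3.78×10⁻³ / (1.10×10⁻⁴ × 1.09) = 31.5 m/s
Converting: 31.5 m/s × 1.944 = 61 knots

61 knots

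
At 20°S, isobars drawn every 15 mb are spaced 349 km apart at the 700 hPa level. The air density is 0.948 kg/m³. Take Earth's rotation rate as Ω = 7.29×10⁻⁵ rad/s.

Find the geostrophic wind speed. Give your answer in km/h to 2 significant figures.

Coriolis parameter at 20°S:
f = 2Ω sin φ = 2 × 7.29×10⁻⁵ × sin 20° = 4.99×10⁻⁵ s⁻¹
Pressure gradient: |∂P/∂n| = 1500 Pa / 349000 m = 4.30×10⁻³ Pa/m
Geostrophic balance (pressure-gradient force = Coriolis force):
V_g = (1/(fρ)) |∂P/∂n| = 4.30×10⁻³ / (4.99×10⁻⁵ × 0.948) = 90.9 m/s
Converting: 90.9 m/s × 3.6 = 330 km/h

330 km/h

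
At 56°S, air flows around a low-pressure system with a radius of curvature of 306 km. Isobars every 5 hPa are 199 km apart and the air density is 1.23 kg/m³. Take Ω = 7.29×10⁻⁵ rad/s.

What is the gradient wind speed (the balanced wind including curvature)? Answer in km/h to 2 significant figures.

Coriolis parameter at 56°S:
f = 2Ω sin φ = 2 × 7.29×10⁻⁵ × sin 56° = 1.21×10⁻⁴ s⁻¹
Pressure gradient: |∂P/∂n| = 500 Pa / 199000 m = 2.51×10⁻³ Pa/m
Geostrophic speed: V_g = |∂P/∂n|/(fρ) = 2.51×10⁻³/(1.21×10⁻⁴ × 1.23) = 16.9 m/s
Around a low, centrifugal force acts outward with Coriolis, so pressure-gradient force balances both:
(1/ρ)|∂P/∂n| = fV + V²/R  →  V² + fR·V − fR·V_g = 0
With fR = 1.21×10⁻⁴ × 306×10³ m = 37.0 m/s:
V = [−fR + √((fR)² + 4 fR V_g)]/2 = [−37.0 + √(37.0² + 4×37.0×16.9)]/2 = 12.6 m/s
Subgeostrophic (V < V_g = 16.9 m/s), as expected around a low.
Converting: 12.6 m/s × 3.6 = 45 km/h

45 km/h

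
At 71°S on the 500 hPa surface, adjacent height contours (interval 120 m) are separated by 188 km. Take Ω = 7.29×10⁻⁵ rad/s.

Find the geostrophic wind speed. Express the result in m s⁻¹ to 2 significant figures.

Coriolis parameter at 71°S:
f = 2Ω sin φ = 2 × 7.29×10⁻⁵ × sin 71° = 1.38×10⁻⁴ s⁻¹
Height gradient: |∂Z/∂n| = 120 m / 188000 m = 6.38×10⁻⁴
On a pressure surface, geostrophic balance gives V_g = (g/f)|∂Z/∂n|:
V_g = 9.81 × 6.38×10⁻⁴ / 1.38×10⁻⁴ = 45.4 m/s

45 m s⁻¹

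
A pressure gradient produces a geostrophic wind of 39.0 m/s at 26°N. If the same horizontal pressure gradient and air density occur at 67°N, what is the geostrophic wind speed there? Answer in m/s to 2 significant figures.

19 m/s

With the same pressure gradient and density, V_g ∝ 1/f ∝ 1/sin φ.
V₂ = V₁ · sin φ₁ / sin φ₂ = 39.0 × sin 26° / sin 67°
V₂ = 39.0 × 0.4384/0.9205 = 19 m/s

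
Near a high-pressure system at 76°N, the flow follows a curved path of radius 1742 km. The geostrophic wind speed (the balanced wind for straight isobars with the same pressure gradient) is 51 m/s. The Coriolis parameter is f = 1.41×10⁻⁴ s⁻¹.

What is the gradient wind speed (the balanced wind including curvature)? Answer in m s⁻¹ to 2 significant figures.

Around a high, pressure-gradient force acts outward with centrifugal, so Coriolis balances both:
fV = (1/ρ)|∂P/∂n| + V²/R  →  V² − fR·V + fR·V_g = 0
With fR = 1.41×10⁻⁴ × 1742×10³ m = 246 m/s:
V = [fR − √((fR)² − 4 fR V_g)]/2 = [246 − √(246² − 4×246×51)]/2 = 72.3 m/s
Supergeostrophic (V > V_g = 51 m/s), as expected around a high.

72 m s⁻¹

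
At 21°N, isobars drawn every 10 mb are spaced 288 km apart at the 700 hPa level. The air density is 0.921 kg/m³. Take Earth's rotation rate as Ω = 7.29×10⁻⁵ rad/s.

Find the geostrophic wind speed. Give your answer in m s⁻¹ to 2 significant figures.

72 m s⁻¹

Coriolis parameter at 21°N:
f = 2Ω sin φ = 2 × 7.29×10⁻⁵ × sin 21° = 5.23×10⁻⁵ s⁻¹
Pressure gradient: |∂P/∂n| = 1000 Pa / 288000 m = 3.47×10⁻³ Pa/m
Geostrophic balance (pressure-gradient force = Coriolis force):
V_g = (1/(fρ)) |∂P/∂n| = 3.47×10⁻³ / (5.23×10⁻⁵ × 0.921) = 72.2 m/s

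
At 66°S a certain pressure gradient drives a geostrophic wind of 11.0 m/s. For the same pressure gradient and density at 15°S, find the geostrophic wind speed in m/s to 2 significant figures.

39 m/s

With the same pressure gradient and density, V_g ∝ 1/f ∝ 1/sin φ.
V₂ = V₁ · sin φ₁ / sin φ₂ = 11.0 × sin 66° / sin 15°
V₂ = 11.0 × 0.9135/0.2588 = 39 m/s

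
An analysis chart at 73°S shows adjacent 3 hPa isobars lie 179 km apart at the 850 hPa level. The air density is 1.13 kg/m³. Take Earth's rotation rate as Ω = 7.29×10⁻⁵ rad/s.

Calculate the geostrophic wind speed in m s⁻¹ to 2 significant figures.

Coriolis parameter at 73°S:
f = 2Ω sin φ = 2 × 7.29×10⁻⁵ × sin 73° = 1.39×10⁻⁴ s⁻¹
Pressure gradient: |∂P/∂n| = 300 Pa / 179000 m = 1.68×10⁻³ Pa/m
Geostrophic balance (pressure-gradient force = Coriolis force):
V_g = (1/(fρ)) |∂P/∂n| = 1.68×10⁻³ / (1.39×10⁻⁴ × 1.13) = 10.6 m/s

11 m s⁻¹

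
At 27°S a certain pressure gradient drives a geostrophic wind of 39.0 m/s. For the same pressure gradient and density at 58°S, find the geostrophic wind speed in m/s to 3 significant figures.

20.9 m/s

With the same pressure gradient and density, V_g ∝ 1/f ∝ 1/sin φ.
V₂ = V₁ · sin φ₁ / sin φ₂ = 39.0 × sin 27° / sin 58°
V₂ = 39.0 × 0.4540/0.8480 = 20.9 m/s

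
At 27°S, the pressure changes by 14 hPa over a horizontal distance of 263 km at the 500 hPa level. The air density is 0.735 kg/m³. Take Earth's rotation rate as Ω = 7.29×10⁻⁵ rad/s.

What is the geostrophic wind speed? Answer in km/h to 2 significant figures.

Coriolis parameter at 27°S:
f = 2Ω sin φ = 2 × 7.29×10⁻⁵ × sin 27° = 6.62×10⁻⁵ s⁻¹
Pressure gradient: |∂P/∂n| = 1400 Pa / 263000 m = 5.32×10⁻³ Pa/m
Geostrophic balance (pressure-gradient force = Coriolis force):
V_g = (1/(fρ)) |∂P/∂n| = 5.32×10⁻³ / (6.62×10⁻⁵ × 0.735) = 109 m/s
Converting: 109 m/s × 3.6 = 390 km/h

390 km/h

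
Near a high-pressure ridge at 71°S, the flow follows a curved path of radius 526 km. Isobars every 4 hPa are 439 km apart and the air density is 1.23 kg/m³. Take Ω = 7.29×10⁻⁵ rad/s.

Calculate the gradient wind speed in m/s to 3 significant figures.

Coriolis parameter at 71°S:
f = 2Ω sin φ = 2 × 7.29×10⁻⁵ × sin 71° = 1.38×10⁻⁴ s⁻¹
Pressure gradient: |∂P/∂n| = 400 Pa / 439000 m = 9.11×10⁻⁴ Pa/m
Geostrophic speed: V_g = |∂P/∂n|/(fρ) = 9.11×10⁻⁴/(1.38×10⁻⁴ × 1.23) = 5.37 m/s
Around a high, pressure-gradient force acts outward with centrifugal, so Coriolis balances both:
fV = (1/ρ)|∂P/∂n| + V²/R  →  V² − fR·V + fR·V_g = 0
With fR = 1.38×10⁻⁴ × 526×10³ m = 72.5 m/s:
V = [fR − √((fR)² − 4 fR V_g)]/2 = [72.5 − √(72.5² − 4×72.5×5.37)]/2 = 5.84 m/s
Supergeostrophic (V > V_g = 5.37 m/s), as expected around a high.

5.84 m/s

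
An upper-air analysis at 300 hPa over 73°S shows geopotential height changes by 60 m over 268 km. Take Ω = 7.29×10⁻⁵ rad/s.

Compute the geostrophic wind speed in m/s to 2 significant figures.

Coriolis parameter at 73°S:
f = 2Ω sin φ = 2 × 7.29×10⁻⁵ × sin 73° = 1.39×10⁻⁴ s⁻¹
Height gradient: |∂Z/∂n| = 60 m / 268000 m = 2.24×10⁻⁴
On a pressure surface, geostrophic balance gives V_g = (g/f)|∂Z/∂n|:
V_g = 9.81 × 2.24×10⁻⁴ / 1.39×10⁻⁴ = 15.8 m/s

16 m/s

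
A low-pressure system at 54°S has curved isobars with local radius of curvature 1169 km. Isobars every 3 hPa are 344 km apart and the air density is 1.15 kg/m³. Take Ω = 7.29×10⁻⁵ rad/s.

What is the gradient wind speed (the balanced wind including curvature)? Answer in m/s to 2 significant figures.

6.2 m/s

Coriolis parameter at 54°S:
f = 2Ω sin φ = 2 × 7.29×10⁻⁵ × sin 54° = 1.18×10⁻⁴ s⁻¹
Pressure gradient: |∂P/∂n| = 300 Pa / 344000 m = 8.72×10⁻⁴ Pa/m
Geostrophic speed: V_g = |∂P/∂n|/(fρ) = 8.72×10⁻⁴/(1.18×10⁻⁴ × 1.15) = 6.43 m/s
Around a low, centrifugal force acts outward with Coriolis, so pressure-gradient force balances both:
(1/ρ)|∂P/∂n| = fV + V²/R  →  V² + fR·V − fR·V_g = 0
With fR = 1.18×10⁻⁴ × 1169×10³ m = 138 m/s:
V = [−fR + √((fR)² + 4 fR V_g)]/2 = [−138 + √(138² + 4×138×6.43)]/2 = 6.15 m/s
Subgeostrophic (V < V_g = 6.43 m/s), as expected around a low.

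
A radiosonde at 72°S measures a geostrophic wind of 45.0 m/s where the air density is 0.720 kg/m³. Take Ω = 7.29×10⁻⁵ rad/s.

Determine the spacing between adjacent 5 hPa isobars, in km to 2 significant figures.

110 km

Coriolis parameter at 72°S:
f = 2Ω sin φ = 2 × 7.29×10⁻⁵ × sin 72° = 1.39×10⁻⁴ s⁻¹
Geostrophic balance rearranged: |∂P/∂n| = f ρ V_g
|∂P/∂n| = 1.39×10⁻⁴ × 0.720 × 45.0 = 4.49×10⁻³ Pa/m
Isobar spacing: Δn = ΔP/|∂P/∂n| = 500 Pa / 4.49×10⁻³ Pa/m = 111291 m ≈ 110 km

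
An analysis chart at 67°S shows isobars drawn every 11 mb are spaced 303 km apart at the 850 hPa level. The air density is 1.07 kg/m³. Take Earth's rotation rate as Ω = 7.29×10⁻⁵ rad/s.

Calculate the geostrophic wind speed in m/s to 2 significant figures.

Coriolis parameter at 67°S:
f = 2Ω sin φ = 2 × 7.29×10⁻⁵ × sin 67° = 1.34×10⁻⁴ s⁻¹
Pressure gradient: |∂P/∂n| = 1100 Pa / 303000 m = 3.63×10⁻³ Pa/m
Geostrophic balance (pressure-gradient force = Coriolis force):
V_g = (1/(fρ)) |∂P/∂n| = 3.63×10⁻³ / (1.34×10⁻⁴ × 1.07) = 25.3 m/s

25 m/s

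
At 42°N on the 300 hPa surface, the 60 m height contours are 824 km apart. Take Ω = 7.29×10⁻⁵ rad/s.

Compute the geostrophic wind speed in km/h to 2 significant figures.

26 km/h

Coriolis parameter at 42°N:
f = 2Ω sin φ = 2 × 7.29×10⁻⁵ × sin 42° = 9.76×10⁻⁵ s⁻¹
Height gradient: |∂Z/∂n| = 60 m / 824000 m = 7.28×10⁻⁵
On a pressure surface, geostrophic balance gives V_g = (g/f)|∂Z/∂n|:
V_g = 9.81 × 7.28×10⁻⁵ / 9.76×10⁻⁵ = 7.32 m/s
Converting: 7.32 m/s × 3.6 = 26 km/h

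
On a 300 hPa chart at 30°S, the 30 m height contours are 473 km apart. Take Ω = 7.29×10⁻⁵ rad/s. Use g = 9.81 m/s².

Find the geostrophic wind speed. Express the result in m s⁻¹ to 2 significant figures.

Coriolis parameter at 30°S:
f = 2Ω sin φ = 2 × 7.29×10⁻⁵ × sin 30° = 7.29×10⁻⁵ s⁻¹
Height gradient: |∂Z/∂n| = 30 m / 473000 m = 6.34×10⁻⁵
On a pressure surface, geostrophic balance gives V_g = (g/f)|∂Z/∂n|:
V_g = 9.81 × 6.34×10⁻⁵ / 7.29×10⁻⁵ = 8.53 m/s

8.5 m s⁻¹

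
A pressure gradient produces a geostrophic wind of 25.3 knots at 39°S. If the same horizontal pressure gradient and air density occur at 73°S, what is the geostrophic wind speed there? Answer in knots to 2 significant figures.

17 knots

With the same pressure gradient and density, V_g ∝ 1/f ∝ 1/sin φ.
V₂ = V₁ · sin φ₁ / sin φ₂ = 25.3 × sin 39° / sin 73°
V₂ = 25.3 × 0.6293/0.9563 = 17 knots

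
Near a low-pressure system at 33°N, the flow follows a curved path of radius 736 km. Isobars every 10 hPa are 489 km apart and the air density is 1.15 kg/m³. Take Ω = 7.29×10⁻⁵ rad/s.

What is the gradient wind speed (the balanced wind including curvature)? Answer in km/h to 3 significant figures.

Coriolis parameter at 33°N:
f = 2Ω sin φ = 2 × 7.29×10⁻⁵ × sin 33° = 7.94×10⁻⁵ s⁻¹
Pressure gradient: |∂P/∂n| = 1000 Pa / 489000 m = 2.04×10⁻³ Pa/m
Geostrophic speed: V_g = |∂P/∂n|/(fρ) = 2.04×10⁻³/(7.94×10⁻⁵ × 1.15) = 22.4 m/s
Around a low, centrifugal force acts outward with Coriolis, so pressure-gradient force balances both:
(1/ρ)|∂P/∂n| = fV + V²/R  →  V² + fR·V − fR·V_g = 0
With fR = 7.94×10⁻⁵ × 736×10³ m = 58.4 m/s:
V = [−fR + √((fR)² + 4 fR V_g)]/2 = [−58.4 + √(58.4² + 4×58.4×22.4)]/2 = 17.3 m/s
Subgeostrophic (V < V_g = 22.4 m/s), as expected around a low.
Converting: 17.3 m/s × 3.6 = 62.2 km/h

62.2 km/h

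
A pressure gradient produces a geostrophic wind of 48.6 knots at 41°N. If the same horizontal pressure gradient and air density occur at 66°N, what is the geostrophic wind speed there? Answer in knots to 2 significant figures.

35 knots

With the same pressure gradient and density, V_g ∝ 1/f ∝ 1/sin φ.
V₂ = V₁ · sin φ₁ / sin φ₂ = 48.6 × sin 41° / sin 66°
V₂ = 48.6 × 0.6561/0.9135 = 35 knots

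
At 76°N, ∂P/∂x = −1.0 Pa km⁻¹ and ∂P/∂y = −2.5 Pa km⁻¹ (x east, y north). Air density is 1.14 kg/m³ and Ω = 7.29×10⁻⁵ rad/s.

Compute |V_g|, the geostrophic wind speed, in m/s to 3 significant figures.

16.7 m/s

Coriolis parameter at 76°N:
f = 2Ω sin φ = 2 × 7.29×10⁻⁵ × sin 76° = 1.41×10⁻⁴ s⁻¹
Component geostrophic relations (x east, y north):
u_g = −(1/(fρ)) ∂P/∂y,  v_g = (1/(fρ)) ∂P/∂x
u_g = −(−2.5×10⁻³)/(1.41×10⁻⁴ × 1.14) = 15.5 m/s;  v_g = (−1.0×10⁻³)/(1.41×10⁻⁴ × 1.14) = −6.20 m/s
|V_g| = √(u_g² + v_g²) = 16.7 m/s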